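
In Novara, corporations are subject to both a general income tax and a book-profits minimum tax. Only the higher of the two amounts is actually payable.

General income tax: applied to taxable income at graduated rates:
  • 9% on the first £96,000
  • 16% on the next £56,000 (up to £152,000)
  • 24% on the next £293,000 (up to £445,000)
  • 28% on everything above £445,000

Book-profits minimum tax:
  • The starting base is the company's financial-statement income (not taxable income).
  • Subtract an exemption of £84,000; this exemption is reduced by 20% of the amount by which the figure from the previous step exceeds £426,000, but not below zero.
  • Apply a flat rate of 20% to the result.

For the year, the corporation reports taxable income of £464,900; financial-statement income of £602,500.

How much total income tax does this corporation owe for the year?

General income tax:
  £96,000 × 9% = £8,640
  £56,000 × 16% = £8,960
  £293,000 × 24% = £70,320
  £19,900 × 28% = £5,572
  → £93,492

Book-profits minimum tax:
  Base (financial-statement income): £602,500
  Exemption: £84,000 − 20% × (£602,500 − £426,000) = £84,000 − £35,300 = £48,700
  Base: £602,500 − £48,700 = £553,800
  £553,800 × 20% = £110,760

£110,760 > £93,492, so the book-profits minimum tax is the binding amount.

£110,760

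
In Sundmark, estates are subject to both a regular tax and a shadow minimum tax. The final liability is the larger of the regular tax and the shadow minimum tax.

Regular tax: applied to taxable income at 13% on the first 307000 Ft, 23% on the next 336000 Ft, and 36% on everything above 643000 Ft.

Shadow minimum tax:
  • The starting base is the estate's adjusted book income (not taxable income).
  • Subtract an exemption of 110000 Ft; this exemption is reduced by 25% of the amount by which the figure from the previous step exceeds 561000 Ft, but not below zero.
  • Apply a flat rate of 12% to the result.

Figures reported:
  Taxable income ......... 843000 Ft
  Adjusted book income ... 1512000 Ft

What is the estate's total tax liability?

Shadow minimum tax:
  Base (adjusted book income): 1512000 Ft
  Exemption: 25% × (1512000 Ft − 561000 Ft) = 237750 Ft ≥ 110000 Ft, so the exemption is fully phased out
  Base: 1512000 Ft − 0 Ft = 1512000 Ft
  1512000 Ft × 12% = 181440 Ft

Regular tax:
  307000 Ft × 13% = 39910 Ft
  336000 Ft × 23% = 77280 Ft
  200000 Ft × 36% = 72000 Ft
  → 189190 Ft

189190 Ft > 181440 Ft, so the regular tax governs.

189190 Ft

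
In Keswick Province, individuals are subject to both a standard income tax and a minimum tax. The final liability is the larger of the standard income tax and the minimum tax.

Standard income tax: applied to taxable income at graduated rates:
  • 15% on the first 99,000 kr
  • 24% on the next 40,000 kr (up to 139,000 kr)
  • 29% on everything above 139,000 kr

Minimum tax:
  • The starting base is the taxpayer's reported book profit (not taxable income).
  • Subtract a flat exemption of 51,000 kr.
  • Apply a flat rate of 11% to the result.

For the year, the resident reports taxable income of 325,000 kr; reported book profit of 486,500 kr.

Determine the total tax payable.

78,390 kr

Minimum tax:
  Base (reported book profit): 486,500 kr
  Less exemption 51,000 kr → base 435,500 kr
  435,500 kr × 11% = 47,905 kr

Standard income tax:
  99,000 kr × 15% = 14,850 kr
  40,000 kr × 24% = 9,600 kr
  186,000 kr × 29% = 53,940 kr
  → 78,390 kr

78,390 kr > 47,905 kr, so the standard income tax governs.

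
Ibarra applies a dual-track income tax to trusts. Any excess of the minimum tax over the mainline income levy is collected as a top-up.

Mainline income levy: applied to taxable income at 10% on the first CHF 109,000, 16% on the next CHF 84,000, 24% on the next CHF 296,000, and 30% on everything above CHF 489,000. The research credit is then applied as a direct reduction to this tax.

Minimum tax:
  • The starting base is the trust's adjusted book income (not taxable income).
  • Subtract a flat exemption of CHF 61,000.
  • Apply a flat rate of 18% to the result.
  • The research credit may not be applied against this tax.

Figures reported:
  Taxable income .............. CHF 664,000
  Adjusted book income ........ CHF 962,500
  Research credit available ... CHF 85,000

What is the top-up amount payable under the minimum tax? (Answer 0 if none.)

Mainline income levy:
  CHF 109,000 × 10% = CHF 10,900
  CHF 84,000 × 16% = CHF 13,440
  CHF 296,000 × 24% = CHF 71,040
  CHF 175,000 × 30% = CHF 52,500
  → CHF 147,880
  Less research credit CHF 85,000 → CHF 62,880

Minimum tax:
  Base (adjusted book income): CHF 962,500
  Less exemption CHF 61,000 → base CHF 901,500
  CHF 901,500 × 18% = CHF 162,270

Excess of minimum tax over mainline income levy: CHF 162,270 − CHF 62,880 = CHF 99,390.

CHF 99,390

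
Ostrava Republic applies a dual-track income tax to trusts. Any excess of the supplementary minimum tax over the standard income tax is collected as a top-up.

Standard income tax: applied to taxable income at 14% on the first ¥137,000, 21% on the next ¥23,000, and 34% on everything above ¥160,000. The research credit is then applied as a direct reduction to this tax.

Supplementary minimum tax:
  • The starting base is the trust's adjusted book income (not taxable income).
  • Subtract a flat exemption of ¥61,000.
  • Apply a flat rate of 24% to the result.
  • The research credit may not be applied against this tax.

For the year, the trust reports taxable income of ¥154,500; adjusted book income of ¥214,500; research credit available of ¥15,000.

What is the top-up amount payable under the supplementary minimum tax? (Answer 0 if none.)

¥28,985

Supplementary minimum tax:
  Base (adjusted book income): ¥214,500
  Less exemption ¥61,000 → base ¥153,500
  ¥153,500 × 24% = ¥36,840

Standard income tax:
  ¥137,000 × 14% = ¥19,180
  ¥17,500 × 21% = ¥3,675
  → ¥22,855
  Less research credit ¥15,000 → ¥7,855

Excess of supplementary minimum tax over standard income tax: ¥36,840 − ¥7,855 = ¥28,985.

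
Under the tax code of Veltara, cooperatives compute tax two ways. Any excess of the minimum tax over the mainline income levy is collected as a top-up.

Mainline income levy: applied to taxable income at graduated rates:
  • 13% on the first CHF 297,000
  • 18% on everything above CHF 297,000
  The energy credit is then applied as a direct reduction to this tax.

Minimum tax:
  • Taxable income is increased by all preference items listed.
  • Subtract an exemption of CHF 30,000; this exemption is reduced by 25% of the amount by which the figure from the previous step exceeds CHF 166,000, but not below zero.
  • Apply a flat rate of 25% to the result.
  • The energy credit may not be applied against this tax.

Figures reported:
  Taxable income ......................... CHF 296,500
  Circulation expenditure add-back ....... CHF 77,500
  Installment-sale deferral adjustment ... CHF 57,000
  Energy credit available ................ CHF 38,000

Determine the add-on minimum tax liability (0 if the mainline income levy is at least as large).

Minimum tax:
  Adjusted income: CHF 296,500 + CHF 77,500 + CHF 57,000 = CHF 431,000
  Exemption: 25% × (CHF 431,000 − CHF 166,000) = CHF 66,250 ≥ CHF 30,000, so the exemption is fully phased out
  Base: CHF 431,000 − CHF 0 = CHF 431,000
  CHF 431,000 × 25% = CHF 107,750

Mainline income levy:
  CHF 296,500 × 13% = CHF 38,545
  Less energy credit CHF 38,000 → CHF 545

Excess of minimum tax over mainline income levy: CHF 107,750 − CHF 545 = CHF 107,205.

CHF 107,205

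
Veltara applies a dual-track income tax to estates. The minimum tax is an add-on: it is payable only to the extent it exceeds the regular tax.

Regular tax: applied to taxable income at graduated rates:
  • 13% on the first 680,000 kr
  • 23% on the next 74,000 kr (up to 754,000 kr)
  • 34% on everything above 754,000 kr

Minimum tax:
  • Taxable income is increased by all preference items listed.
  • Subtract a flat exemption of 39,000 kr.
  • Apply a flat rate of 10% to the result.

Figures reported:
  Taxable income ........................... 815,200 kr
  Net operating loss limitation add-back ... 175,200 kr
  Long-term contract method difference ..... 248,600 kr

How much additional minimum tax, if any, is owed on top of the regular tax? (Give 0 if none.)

Minimum tax:
  Adjusted income: 815,200 kr + 175,200 kr + 248,600 kr = 1,239,000 kr
  Less exemption 39,000 kr → base 1,200,000 kr
  1,200,000 kr × 10% = 120,000 kr

Regular tax:
  680,000 kr × 13% = 88,400 kr
  74,000 kr × 23% = 17,020 kr
  61,200 kr × 34% = 20,808 kr
  → 126,228 kr

120,000 kr ≤ 126,228 kr, so no add-on is due.

0 kr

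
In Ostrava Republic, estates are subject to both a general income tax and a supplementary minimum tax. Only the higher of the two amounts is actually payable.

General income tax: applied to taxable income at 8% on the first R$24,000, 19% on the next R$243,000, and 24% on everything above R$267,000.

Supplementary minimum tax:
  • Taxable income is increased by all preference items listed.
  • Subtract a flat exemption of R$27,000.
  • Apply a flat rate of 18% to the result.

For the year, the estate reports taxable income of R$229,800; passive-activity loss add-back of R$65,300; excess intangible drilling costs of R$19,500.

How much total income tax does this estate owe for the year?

General income tax:
  R$24,000 × 8% = R$1,920
  R$205,800 × 19% = R$39,102
  → R$41,022

Supplementary minimum tax:
  Adjusted income: R$229,800 + R$65,300 + R$19,500 = R$314,600
  Less exemption R$27,000 → base R$287,600
  R$287,600 × 18% = R$51,768

R$51,768 > R$41,022, so the supplementary minimum tax is the binding amount.

R$51,768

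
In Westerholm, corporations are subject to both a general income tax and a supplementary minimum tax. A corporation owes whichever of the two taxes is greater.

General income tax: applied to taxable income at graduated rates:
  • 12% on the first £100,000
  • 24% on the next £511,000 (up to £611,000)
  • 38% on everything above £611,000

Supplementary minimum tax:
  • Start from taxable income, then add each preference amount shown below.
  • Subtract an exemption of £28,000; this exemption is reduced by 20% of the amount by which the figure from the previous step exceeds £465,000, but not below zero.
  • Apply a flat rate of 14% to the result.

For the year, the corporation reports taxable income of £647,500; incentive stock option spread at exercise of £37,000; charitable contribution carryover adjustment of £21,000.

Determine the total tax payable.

General income tax:
  £100,000 × 12% = £12,000
  £511,000 × 24% = £122,640
  £36,500 × 38% = £13,870
  → £148,510

Supplementary minimum tax:
  Adjusted income: £647,500 + £37,000 + £21,000 = £705,500
  Exemption: 20% × (£705,500 − £465,000) = £48,100 ≥ £28,000, so the exemption is fully phased out
  Base: £705,500 − £0 = £705,500
  £705,500 × 14% = £98,770

£148,510 > £98,770, so the general income tax governs.

£148,510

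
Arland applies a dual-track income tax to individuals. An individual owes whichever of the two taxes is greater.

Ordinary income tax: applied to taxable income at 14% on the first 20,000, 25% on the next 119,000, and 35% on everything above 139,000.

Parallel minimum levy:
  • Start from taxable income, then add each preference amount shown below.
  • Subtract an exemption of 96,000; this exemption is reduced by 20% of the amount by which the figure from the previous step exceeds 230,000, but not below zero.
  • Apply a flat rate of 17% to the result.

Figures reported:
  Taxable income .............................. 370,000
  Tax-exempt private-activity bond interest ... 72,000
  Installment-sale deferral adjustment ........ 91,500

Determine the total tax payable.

Ordinary income tax:
  20,000 × 14% = 2,800
  119,000 × 25% = 29,750
  231,000 × 35% = 80,850
  → 113,400

Parallel minimum levy:
  Adjusted income: 370,000 + 72,000 + 91,500 = 533,500
  Exemption: 96,000 − 20% × (533,500 − 230,000) = 96,000 − 60,700 = 35,300
  Base: 533,500 − 35,300 = 498,200
  498,200 × 17% = 84,694

113,400 > 84,694, so the ordinary income tax governs.

113,400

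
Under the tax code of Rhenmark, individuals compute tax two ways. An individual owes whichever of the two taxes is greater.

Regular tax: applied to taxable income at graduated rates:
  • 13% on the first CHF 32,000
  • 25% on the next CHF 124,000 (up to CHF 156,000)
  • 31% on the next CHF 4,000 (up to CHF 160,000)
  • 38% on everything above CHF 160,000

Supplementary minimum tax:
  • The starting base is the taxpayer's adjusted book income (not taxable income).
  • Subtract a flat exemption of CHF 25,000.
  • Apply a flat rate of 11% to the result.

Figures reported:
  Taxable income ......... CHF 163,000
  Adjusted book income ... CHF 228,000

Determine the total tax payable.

Regular tax:
  CHF 32,000 × 13% = CHF 4,160
  CHF 124,000 × 25% = CHF 31,000
  CHF 4,000 × 31% = CHF 1,240
  CHF 3,000 × 38% = CHF 1,140
  → CHF 37,540

Supplementary minimum tax:
  Base (adjusted book income): CHF 228,000
  Less exemption CHF 25,000 → base CHF 203,000
  CHF 203,000 × 11% = CHF 22,330

CHF 37,540 > CHF 22,330, so the regular tax governs.

CHF 37,540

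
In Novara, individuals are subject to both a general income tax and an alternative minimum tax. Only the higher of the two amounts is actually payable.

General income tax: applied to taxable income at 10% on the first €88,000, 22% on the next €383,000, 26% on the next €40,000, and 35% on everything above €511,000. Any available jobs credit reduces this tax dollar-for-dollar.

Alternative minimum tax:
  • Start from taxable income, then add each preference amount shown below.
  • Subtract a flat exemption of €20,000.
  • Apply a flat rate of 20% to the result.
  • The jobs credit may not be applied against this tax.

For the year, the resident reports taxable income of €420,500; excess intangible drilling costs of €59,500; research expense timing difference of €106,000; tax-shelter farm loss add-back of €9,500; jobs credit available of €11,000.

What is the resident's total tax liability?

€115,100

General income tax:
  €88,000 × 10% = €8,800
  €332,500 × 22% = €73,150
  → €81,950
  Less jobs credit €11,000 → €70,950

Alternative minimum tax:
  Adjusted income: €420,500 + €59,500 + €106,000 + €9,500 = €595,500
  Less exemption €20,000 → base €575,500
  €575,500 × 20% = €115,100

€115,100 > €70,950, so the alternative minimum tax is the binding amount.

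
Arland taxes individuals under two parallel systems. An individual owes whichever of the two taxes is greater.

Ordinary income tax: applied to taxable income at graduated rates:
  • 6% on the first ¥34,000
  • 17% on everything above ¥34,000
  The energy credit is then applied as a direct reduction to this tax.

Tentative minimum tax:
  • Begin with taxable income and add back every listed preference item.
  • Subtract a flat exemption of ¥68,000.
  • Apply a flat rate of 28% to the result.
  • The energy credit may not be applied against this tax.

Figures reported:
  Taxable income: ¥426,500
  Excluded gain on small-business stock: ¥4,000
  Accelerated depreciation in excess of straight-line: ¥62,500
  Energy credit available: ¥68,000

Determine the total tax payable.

Ordinary income tax:
  ¥34,000 × 6% = ¥2,040
  ¥392,500 × 17% = ¥66,725
  → ¥68,765
  Less energy credit ¥68,000 → ¥765

Tentative minimum tax:
  Adjusted income: ¥426,500 + ¥4,000 + ¥62,500 = ¥493,000
  Less exemption ¥68,000 → base ¥425,000
  ¥425,000 × 28% = ¥119,000

¥119,000 > ¥765, so the tentative minimum tax is the binding amount.

¥119,000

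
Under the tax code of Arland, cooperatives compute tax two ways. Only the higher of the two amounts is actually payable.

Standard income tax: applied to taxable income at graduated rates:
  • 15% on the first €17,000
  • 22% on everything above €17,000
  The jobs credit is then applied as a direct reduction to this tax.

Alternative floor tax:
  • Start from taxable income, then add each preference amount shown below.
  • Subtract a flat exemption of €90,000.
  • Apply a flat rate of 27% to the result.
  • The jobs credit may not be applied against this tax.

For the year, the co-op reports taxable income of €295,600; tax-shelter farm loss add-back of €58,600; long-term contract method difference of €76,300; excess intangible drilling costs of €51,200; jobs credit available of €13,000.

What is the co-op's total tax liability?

€105,759

Standard income tax:
  €17,000 × 15% = €2,550
  €278,600 × 22% = €61,292
  → €63,842
  Less jobs credit €13,000 → €50,842

Alternative floor tax:
  Adjusted income: €295,600 + €58,600 + €76,300 + €51,200 = €481,700
  Less exemption €90,000 → base €391,700
  €391,700 × 27% = €105,759

€105,759 > €50,842, so the alternative floor tax is the binding amount.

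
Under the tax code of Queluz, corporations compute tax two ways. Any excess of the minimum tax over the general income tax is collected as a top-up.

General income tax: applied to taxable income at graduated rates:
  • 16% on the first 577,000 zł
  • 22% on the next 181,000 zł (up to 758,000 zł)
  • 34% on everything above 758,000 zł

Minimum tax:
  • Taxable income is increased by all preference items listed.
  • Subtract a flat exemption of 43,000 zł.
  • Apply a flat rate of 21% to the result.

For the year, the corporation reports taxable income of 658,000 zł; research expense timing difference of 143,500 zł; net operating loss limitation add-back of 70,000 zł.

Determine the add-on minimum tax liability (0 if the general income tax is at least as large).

Minimum tax:
  Adjusted income: 658,000 zł + 143,500 zł + 70,000 zł = 871,500 zł
  Less exemption 43,000 zł → base 828,500 zł
  828,500 zł × 21% = 173,985 zł

General income tax:
  577,000 zł × 16% = 92,320 zł
  81,000 zł × 22% = 17,820 zł
  → 110,140 zł

Excess of minimum tax over general income tax: 173,985 zł − 110,140 zł = 63,845 zł.

63,845 zł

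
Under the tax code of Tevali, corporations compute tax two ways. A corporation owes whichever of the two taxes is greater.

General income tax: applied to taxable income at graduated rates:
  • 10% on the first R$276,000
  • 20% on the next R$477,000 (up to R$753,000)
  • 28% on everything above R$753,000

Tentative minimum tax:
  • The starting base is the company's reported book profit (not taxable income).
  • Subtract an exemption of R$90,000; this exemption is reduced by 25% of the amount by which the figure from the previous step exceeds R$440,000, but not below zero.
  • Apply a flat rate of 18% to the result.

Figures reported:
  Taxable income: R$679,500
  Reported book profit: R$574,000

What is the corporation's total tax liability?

R$108,300

General income tax:
  R$276,000 × 10% = R$27,600
  R$403,500 × 20% = R$80,700
  → R$108,300

Tentative minimum tax:
  Base (reported book profit): R$574,000
  Exemption: R$90,000 − 25% × (R$574,000 − R$440,000) = R$90,000 − R$33,500 = R$56,500
  Base: R$574,000 − R$56,500 = R$517,500
  R$517,500 × 18% = R$93,150

R$108,300 > R$93,150, so the general income tax governs.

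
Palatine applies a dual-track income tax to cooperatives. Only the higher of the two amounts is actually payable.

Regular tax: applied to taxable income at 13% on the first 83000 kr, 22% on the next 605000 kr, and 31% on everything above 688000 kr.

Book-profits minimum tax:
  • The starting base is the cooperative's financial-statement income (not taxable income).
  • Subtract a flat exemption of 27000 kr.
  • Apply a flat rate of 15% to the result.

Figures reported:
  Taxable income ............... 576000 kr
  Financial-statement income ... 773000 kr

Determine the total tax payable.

Book-profits minimum tax:
  Base (financial-statement income): 773000 kr
  Less exemption 27000 kr → base 746000 kr
  746000 kr × 15% = 111900 kr

Regular tax:
  83000 kr × 13% = 10790 kr
  493000 kr × 22% = 108460 kr
  → 119250 kr

119250 kr > 111900 kr, so the regular tax governs.

119250 kr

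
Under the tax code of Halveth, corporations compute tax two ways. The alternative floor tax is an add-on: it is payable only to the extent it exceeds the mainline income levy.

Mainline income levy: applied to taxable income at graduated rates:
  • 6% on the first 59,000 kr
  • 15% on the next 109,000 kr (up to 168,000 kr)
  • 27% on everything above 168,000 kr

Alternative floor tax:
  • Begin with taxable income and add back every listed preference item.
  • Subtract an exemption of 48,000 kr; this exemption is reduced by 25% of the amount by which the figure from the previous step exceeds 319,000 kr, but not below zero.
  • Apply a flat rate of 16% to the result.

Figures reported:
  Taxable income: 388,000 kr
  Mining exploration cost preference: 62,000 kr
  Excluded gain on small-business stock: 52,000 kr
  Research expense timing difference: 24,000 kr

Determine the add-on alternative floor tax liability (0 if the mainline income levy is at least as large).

4,870 kr

Mainline income levy:
  59,000 kr × 6% = 3,540 kr
  109,000 kr × 15% = 16,350 kr
  220,000 kr × 27% = 59,400 kr
  → 79,290 kr

Alternative floor tax:
  Adjusted income: 388,000 kr + 62,000 kr + 52,000 kr + 24,000 kr = 526,000 kr
  Exemption: 25% × (526,000 kr − 319,000 kr) = 51,750 kr ≥ 48,000 kr, so the exemption is fully phased out
  Base: 526,000 kr − 0 kr = 526,000 kr
  526,000 kr × 16% = 84,160 kr

Excess of alternative floor tax over mainline income levy: 84,160 kr − 79,290 kr = 4,870 kr.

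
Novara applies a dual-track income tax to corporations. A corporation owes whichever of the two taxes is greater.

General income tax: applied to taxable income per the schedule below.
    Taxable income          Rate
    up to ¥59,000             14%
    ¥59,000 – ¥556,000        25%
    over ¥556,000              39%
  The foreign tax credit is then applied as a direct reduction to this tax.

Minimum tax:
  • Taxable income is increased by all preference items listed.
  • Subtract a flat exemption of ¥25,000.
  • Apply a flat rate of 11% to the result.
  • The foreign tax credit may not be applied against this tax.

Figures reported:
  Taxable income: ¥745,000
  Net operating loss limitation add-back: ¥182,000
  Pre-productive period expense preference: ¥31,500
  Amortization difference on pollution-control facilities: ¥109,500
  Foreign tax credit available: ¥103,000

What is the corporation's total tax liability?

¥114,730

General income tax:
  ¥59,000 × 14% = ¥8,260
  ¥497,000 × 25% = ¥124,250
  ¥189,000 × 39% = ¥73,710
  → ¥206,220
  Less foreign tax credit ¥103,000 → ¥103,220

Minimum tax:
  Adjusted income: ¥745,000 + ¥182,000 + ¥31,500 + ¥109,500 = ¥1,068,000
  Less exemption ¥25,000 → base ¥1,043,000
  ¥1,043,000 × 11% = ¥114,730

¥114,730 > ¥103,220, so the minimum tax is the binding amount.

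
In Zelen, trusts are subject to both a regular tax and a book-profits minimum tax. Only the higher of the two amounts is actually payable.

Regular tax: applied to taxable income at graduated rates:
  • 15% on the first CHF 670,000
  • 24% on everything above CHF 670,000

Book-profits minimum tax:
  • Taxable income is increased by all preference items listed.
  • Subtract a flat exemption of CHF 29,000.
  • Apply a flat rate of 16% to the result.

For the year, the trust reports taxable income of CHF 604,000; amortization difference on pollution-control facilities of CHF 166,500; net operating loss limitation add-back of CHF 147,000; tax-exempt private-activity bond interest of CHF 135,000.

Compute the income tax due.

CHF 163,760

Regular tax:
  CHF 604,000 × 15% = CHF 90,600

Book-profits minimum tax:
  Adjusted income: CHF 604,000 + CHF 166,500 + CHF 147,000 + CHF 135,000 = CHF 1,052,500
  Less exemption CHF 29,000 → base CHF 1,023,500
  CHF 1,023,500 × 16% = CHF 163,760

CHF 163,760 > CHF 90,600, so the book-profits minimum tax is the binding amount.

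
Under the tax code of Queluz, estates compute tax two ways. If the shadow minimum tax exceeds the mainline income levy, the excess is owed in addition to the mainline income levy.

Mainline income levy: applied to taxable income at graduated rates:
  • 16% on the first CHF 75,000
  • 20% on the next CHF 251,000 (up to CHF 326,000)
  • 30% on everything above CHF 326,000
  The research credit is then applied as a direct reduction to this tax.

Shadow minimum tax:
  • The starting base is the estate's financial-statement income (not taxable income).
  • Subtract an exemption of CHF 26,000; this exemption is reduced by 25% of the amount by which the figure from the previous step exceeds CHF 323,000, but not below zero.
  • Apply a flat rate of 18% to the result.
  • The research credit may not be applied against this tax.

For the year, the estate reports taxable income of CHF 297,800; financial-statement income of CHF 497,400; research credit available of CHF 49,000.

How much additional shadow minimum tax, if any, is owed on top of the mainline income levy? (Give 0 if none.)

Shadow minimum tax:
  Base (financial-statement income): CHF 497,400
  Exemption: 25% × (CHF 497,400 − CHF 323,000) = CHF 43,600 ≥ CHF 26,000, so the exemption is fully phased out
  Base: CHF 497,400 − CHF 0 = CHF 497,400
  CHF 497,400 × 18% = CHF 89,532

Mainline income levy:
  CHF 75,000 × 16% = CHF 12,000
  CHF 222,800 × 20% = CHF 44,560
  → CHF 56,560
  Less research credit CHF 49,000 → CHF 7,560

Excess of shadow minimum tax over mainline income levy: CHF 89,532 − CHF 7,560 = CHF 81,972.

CHF 81,972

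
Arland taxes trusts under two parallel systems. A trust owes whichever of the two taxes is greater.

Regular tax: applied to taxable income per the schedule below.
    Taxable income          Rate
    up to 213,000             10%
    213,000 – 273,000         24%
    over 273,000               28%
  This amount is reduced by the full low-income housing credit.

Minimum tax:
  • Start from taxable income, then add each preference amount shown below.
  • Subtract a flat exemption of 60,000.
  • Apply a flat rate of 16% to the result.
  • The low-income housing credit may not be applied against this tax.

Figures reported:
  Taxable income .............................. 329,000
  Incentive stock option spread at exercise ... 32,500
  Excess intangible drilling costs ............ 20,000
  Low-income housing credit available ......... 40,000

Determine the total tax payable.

51,440

Regular tax:
  213,000 × 10% = 21,300
  60,000 × 24% = 14,400
  56,000 × 28% = 15,680
  → 51,380
  Less low-income housing credit 40,000 → 11,380

Minimum tax:
  Adjusted income: 329,000 + 32,500 + 20,000 = 381,500
  Less exemption 60,000 → base 321,500
  321,500 × 16% = 51,440

51,440 > 11,380, so the minimum tax is the binding amount.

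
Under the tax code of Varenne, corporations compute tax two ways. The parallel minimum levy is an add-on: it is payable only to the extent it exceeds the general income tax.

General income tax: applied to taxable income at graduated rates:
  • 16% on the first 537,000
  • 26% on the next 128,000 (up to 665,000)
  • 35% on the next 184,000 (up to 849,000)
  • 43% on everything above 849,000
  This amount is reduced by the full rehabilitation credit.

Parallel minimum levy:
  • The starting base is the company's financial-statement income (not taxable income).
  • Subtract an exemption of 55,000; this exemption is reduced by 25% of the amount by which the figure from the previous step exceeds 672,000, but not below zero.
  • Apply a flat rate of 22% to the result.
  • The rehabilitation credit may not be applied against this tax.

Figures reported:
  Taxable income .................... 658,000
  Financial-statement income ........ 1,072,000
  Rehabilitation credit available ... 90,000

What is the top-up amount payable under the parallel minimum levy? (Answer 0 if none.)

General income tax:
  537,000 × 16% = 85,920
  121,000 × 26% = 31,460
  → 117,380
  Less rehabilitation credit 90,000 → 27,380

Parallel minimum levy:
  Base (financial-statement income): 1,072,000
  Exemption: 25% × (1,072,000 − 672,000) = 100,000 ≥ 55,000, so the exemption is fully phased out
  Base: 1,072,000 − 0 = 1,072,000
  1,072,000 × 22% = 235,840

Excess of parallel minimum levy over general income tax: 235,840 − 27,380 = 208,460.

208,460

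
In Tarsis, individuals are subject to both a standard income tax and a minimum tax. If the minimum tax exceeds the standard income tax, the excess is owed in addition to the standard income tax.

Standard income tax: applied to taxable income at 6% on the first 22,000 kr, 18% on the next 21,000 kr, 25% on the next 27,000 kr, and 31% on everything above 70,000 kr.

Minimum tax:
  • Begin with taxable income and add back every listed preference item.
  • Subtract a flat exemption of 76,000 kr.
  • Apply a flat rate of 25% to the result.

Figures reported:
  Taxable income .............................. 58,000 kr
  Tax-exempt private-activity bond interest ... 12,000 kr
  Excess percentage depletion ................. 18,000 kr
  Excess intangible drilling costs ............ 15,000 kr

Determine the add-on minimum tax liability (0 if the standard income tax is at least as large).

Standard income tax:
  22,000 kr × 6% = 1,320 kr
  21,000 kr × 18% = 3,780 kr
  15,000 kr × 25% = 3,750 kr
  → 8,850 kr

Minimum tax:
  Adjusted income: 58,000 kr + 12,000 kr + 18,000 kr + 15,000 kr = 103,000 kr
  Less exemption 76,000 kr → base 27,000 kr
  27,000 kr × 25% = 6,750 kr

6,750 kr ≤ 8,850 kr, so no add-on is due.

0 kr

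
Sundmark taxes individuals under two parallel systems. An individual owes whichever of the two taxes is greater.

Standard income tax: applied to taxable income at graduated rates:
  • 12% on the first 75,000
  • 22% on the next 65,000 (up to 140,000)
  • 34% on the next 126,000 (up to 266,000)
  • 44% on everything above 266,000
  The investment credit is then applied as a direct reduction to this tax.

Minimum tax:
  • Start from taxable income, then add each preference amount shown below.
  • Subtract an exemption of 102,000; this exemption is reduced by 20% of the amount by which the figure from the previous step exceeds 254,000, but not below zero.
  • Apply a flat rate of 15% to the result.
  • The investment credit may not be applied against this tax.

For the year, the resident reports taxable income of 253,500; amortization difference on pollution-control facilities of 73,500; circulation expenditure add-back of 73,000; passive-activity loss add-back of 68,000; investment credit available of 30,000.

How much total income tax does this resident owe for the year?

Standard income tax:
  75,000 × 12% = 9,000
  65,000 × 22% = 14,300
  113,500 × 34% = 38,590
  → 61,890
  Less investment credit 30,000 → 31,890

Minimum tax:
  Adjusted income: 253,500 + 73,500 + 73,000 + 68,000 = 468,000
  Exemption: 102,000 − 20% × (468,000 − 254,000) = 102,000 − 42,800 = 59,200
  Base: 468,000 − 59,200 = 408,800
  408,800 × 15% = 61,320

61,320 > 31,890, so the minimum tax is the binding amount.

61,320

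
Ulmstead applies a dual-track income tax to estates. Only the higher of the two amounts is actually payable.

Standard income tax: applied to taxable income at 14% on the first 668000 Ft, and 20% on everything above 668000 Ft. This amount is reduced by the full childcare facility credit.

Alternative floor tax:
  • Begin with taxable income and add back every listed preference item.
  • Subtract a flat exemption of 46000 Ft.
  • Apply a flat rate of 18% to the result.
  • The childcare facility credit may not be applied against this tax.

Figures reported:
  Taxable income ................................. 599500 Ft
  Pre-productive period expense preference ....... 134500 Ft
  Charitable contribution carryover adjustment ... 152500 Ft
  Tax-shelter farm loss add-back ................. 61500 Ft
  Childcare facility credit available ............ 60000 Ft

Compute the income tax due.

Alternative floor tax:
  Adjusted income: 599500 Ft + 134500 Ft + 152500 Ft + 61500 Ft = 948000 Ft
  Less exemption 46000 Ft → base 902000 Ft
  902000 Ft × 18% = 162360 Ft

Standard income tax:
  599500 Ft × 14% = 83930 Ft
  Less childcare facility credit 60000 Ft → 23930 Ft

162360 Ft > 23930 Ft, so the alternative floor tax is the binding amount.

162360 Ft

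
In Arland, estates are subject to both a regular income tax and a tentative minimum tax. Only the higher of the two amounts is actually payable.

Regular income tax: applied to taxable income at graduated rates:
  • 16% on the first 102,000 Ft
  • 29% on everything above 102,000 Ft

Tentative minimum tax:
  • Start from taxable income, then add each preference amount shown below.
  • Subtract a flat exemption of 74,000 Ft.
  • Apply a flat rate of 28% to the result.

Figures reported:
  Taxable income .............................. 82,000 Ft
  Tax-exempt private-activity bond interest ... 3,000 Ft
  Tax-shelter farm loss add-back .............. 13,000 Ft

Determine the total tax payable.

Regular income tax:
  82,000 Ft × 16% = 13,120 Ft

Tentative minimum tax:
  Adjusted income: 82,000 Ft + 3,000 Ft + 13,000 Ft = 98,000 Ft
  Less exemption 74,000 Ft → base 24,000 Ft
  24,000 Ft × 28% = 6,720 Ft

13,120 Ft > 6,720 Ft, so the regular income tax governs.

13,120 Ft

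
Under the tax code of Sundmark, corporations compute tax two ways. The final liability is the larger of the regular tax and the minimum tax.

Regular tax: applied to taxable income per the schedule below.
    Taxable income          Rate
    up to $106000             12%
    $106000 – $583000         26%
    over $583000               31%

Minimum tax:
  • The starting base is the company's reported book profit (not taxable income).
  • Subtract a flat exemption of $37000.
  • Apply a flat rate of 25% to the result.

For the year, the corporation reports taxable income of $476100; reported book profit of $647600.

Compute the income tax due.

$152650

Minimum tax:
  Base (reported book profit): $647600
  Less exemption $37000 → base $610600
  $610600 × 25% = $152650

Regular tax:
  $106000 × 12% = $12720
  $370100 × 26% = $96226
  → $108946

$152650 > $108946, so the minimum tax is the binding amount.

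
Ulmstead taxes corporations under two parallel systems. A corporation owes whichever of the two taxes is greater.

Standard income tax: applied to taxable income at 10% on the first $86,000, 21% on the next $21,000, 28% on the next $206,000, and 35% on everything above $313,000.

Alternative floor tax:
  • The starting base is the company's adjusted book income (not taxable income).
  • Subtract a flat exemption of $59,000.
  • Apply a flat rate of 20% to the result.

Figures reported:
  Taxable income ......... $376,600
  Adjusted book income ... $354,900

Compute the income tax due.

$92,950

Standard income tax:
  $86,000 × 10% = $8,600
  $21,000 × 21% = $4,410
  $206,000 × 28% = $57,680
  $63,600 × 35% = $22,260
  → $92,950

Alternative floor tax:
  Base (adjusted book income): $354,900
  Less exemption $59,000 → base $295,900
  $295,900 × 20% = $59,180

$92,950 > $59,180, so the standard income tax governs.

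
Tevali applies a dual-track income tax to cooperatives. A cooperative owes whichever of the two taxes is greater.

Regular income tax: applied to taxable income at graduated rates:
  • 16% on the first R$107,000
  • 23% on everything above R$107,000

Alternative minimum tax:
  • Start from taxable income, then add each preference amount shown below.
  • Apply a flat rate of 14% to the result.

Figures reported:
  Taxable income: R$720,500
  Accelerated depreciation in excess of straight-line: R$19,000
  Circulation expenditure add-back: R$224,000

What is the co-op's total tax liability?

Alternative minimum tax:
  Adjusted income: R$720,500 + R$19,000 + R$224,000 = R$963,500
  R$963,500 × 14% = R$134,890

Regular income tax:
  R$107,000 × 16% = R$17,120
  R$613,500 × 23% = R$141,105
  → R$158,225

R$158,225 > R$134,890, so the regular income tax governs.

R$158,225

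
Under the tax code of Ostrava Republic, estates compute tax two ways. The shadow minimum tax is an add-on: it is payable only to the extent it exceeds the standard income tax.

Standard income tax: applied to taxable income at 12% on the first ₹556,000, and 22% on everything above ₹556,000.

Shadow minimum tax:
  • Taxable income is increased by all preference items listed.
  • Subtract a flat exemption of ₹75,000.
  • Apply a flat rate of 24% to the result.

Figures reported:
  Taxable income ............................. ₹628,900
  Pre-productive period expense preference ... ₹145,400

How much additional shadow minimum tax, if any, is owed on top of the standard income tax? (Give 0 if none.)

₹85,074

Standard income tax:
  ₹556,000 × 12% = ₹66,720
  ₹72,900 × 22% = ₹16,038
  → ₹82,758

Shadow minimum tax:
  Adjusted income: ₹628,900 + ₹145,400 = ₹774,300
  Less exemption ₹75,000 → base ₹699,300
  ₹699,300 × 24% = ₹167,832

Excess of shadow minimum tax over standard income tax: ₹167,832 − ₹82,758 = ₹85,074.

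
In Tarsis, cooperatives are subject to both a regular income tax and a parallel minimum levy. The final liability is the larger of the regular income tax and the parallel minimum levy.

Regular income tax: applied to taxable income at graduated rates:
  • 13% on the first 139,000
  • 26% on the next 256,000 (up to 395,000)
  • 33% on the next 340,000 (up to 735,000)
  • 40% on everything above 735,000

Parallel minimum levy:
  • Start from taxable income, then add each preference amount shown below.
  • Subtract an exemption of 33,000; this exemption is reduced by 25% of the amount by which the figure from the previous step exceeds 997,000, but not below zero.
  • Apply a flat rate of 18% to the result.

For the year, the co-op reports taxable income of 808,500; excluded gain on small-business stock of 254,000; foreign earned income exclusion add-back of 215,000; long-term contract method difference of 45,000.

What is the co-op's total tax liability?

Parallel minimum levy:
  Adjusted income: 808,500 + 254,000 + 215,000 + 45,000 = 1,322,500
  Exemption: 25% × (1,322,500 − 997,000) = 81,375 ≥ 33,000, so the exemption is fully phased out
  Base: 1,322,500 − 0 = 1,322,500
  1,322,500 × 18% = 238,050

Regular income tax:
  139,000 × 13% = 18,070
  256,000 × 26% = 66,560
  340,000 × 33% = 112,200
  73,500 × 40% = 29,400
  → 226,230

238,050 > 226,230, so the parallel minimum levy is the binding amount.

238,050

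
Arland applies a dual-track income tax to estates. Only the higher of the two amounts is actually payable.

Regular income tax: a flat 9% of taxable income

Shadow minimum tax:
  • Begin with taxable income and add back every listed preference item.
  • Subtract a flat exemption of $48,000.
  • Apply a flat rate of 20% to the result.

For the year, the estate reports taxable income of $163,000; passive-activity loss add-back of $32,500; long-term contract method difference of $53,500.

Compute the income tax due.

$40,200

Shadow minimum tax:
  Adjusted income: $163,000 + $32,500 + $53,500 = $249,000
  Less exemption $48,000 → base $201,000
  $201,000 × 20% = $40,200

Regular income tax:
  $163,000 × 9% = $14,670

$40,200 > $14,670, so the shadow minimum tax is the binding amount.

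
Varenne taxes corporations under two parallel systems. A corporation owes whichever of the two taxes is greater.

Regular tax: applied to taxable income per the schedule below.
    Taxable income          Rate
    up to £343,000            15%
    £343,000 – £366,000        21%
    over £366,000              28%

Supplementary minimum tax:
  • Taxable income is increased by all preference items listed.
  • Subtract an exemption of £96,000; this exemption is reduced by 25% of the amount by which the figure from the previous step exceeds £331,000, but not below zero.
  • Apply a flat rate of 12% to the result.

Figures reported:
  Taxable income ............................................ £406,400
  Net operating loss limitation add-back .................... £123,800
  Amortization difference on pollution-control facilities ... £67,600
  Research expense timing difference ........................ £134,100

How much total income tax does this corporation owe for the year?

£87,828

Regular tax:
  £343,000 × 15% = £51,450
  £23,000 × 21% = £4,830
  £40,400 × 28% = £11,312
  → £67,592

Supplementary minimum tax:
  Adjusted income: £406,400 + £123,800 + £67,600 + £134,100 = £731,900
  Exemption: 25% × (£731,900 − £331,000) = £100,225 ≥ £96,000, so the exemption is fully phased out
  Base: £731,900 − £0 = £731,900
  £731,900 × 12% = £87,828

£87,828 > £67,592, so the supplementary minimum tax is the binding amount.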